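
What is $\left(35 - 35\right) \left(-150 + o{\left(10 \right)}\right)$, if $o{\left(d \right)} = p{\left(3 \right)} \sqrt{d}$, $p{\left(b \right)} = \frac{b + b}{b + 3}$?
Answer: $0$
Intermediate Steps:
$p{\left(b \right)} = \frac{2 b}{3 + b}$
$o{\left(d \right)} = \sqrt{d}$ ($o{\left(d \right)} = 2 \cdot 3 \frac{1}{3 + 3} \sqrt{d} = 2 \cdot 3 \cdot \frac{1}{6} \sqrt{d} = 1 \sqrt{d} = \sqrt{d}$)
$\left(35 - 35\right) \left(-150 + o{\left(10 \right)}\right) = \left(35 - 35\right) \left(-150 + \sqrt{10}\right) = 0 \left(-150 + \sqrt{10}\right) = 0$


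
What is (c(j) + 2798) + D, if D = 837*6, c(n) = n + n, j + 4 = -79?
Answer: 7654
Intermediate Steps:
j = -83 (j = -4 - 79 = -83)
c(n) = 2*n
D = 5022
(c(j) + 2798) + D = (2*(-83) + 2798) + 5022 = (-166 + 2798) + 5022 = 2632 + 5022 = 7654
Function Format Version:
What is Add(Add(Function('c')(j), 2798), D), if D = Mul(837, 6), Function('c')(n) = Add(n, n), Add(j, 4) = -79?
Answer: 7654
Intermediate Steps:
j = -83 (j = Add(-4, -79) = -83)
Function('c')(n) = Mul(2, n)
D = 5022
Add(Add(Function('c')(j), 2798), D) = Add(Add(Mul(2, -83), 2798), 5022) = Add(Add(-166, 2798), 5022) = Add(2632, 5022) = 7654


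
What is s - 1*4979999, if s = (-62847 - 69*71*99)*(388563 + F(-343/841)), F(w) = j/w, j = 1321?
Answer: -10344095427023/49 ≈ -2.1110e+11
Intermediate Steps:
F(w) = 1321/w
s = -10343851407072/49 (s = (-62847 - 69*71*99)*(388563 + 1321/((-343/841))) = (-62847 - 4899*99)*(388563 + 1321/((-343*1/841))) = (-62847 - 485001)*(388563 + 1321/(-343/841)) = -547848*(388563 + 1321*(-841/343)) = -547848*(388563 - 1110961/343) = -547848*132166148/343 = -10343851407072/49 ≈ -2.1110e+11)
s - 1*4979999 = -10343851407072/49 - 1*4979999 = -10343851407072/49 - 4979999 = -10344095427023/49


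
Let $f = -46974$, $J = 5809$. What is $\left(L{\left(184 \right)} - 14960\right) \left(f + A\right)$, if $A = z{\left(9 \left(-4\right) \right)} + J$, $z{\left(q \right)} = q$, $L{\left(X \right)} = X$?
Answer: $608785976$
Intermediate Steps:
$A = 5773$ ($A = 9 \left(-4\right) + 5809 = -36 + 5809 = 5773$)
$\left(L{\left(184 \right)} - 14960\right) \left(f + A\right) = \left(184 - 14960\right) \left(-46974 + 5773\right) = \left(-14776\right) \left(-41201\right) = 608785976$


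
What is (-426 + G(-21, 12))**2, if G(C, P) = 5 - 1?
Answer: 178084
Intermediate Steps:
G(C, P) = 4
(-426 + G(-21, 12))**2 = (-426 + 4)**2 = (-422)**2 = 178084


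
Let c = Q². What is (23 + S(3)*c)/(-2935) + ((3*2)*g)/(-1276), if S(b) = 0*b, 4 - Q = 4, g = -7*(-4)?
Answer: -130607/936265 ≈ -0.13950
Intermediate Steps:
g = 28
Q = 0 (Q = 4 - 1*4 = 4 - 4 = 0)
S(b) = 0
c = 0 (c = 0² = 0)
(23 + S(3)*c)/(-2935) + ((3*2)*g)/(-1276) = (23 + 0*0)/(-2935) + ((3*2)*28)/(-1276) = (23 + 0)*(-1/2935) + (6*28)*(-1/1276) = 23*(-1/2935) + 168*(-1/1276) = -23/2935 - 42/319 = -130607/936265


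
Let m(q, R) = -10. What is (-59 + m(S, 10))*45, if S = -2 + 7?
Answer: -3105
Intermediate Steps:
S = 5
(-59 + m(S, 10))*45 = (-59 - 10)*45 = -69*45 = -3105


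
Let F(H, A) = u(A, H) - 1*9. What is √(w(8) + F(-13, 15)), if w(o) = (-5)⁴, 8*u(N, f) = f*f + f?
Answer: √2542/2 ≈ 25.209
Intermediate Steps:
u(N, f) = f/8 + f²/8 (u(N, f) = (f*f + f)/8 = (f² + f)/8 = (f + f²)/8 = f/8 + f²/8)
w(o) = 625
F(H, A) = -9 + H*(1 + H)/8 (F(H, A) = H*(1 + H)/8 - 1*9 = H*(1 + H)/8 - 9 = -9 + H*(1 + H)/8)
√(w(8) + F(-13, 15)) = √(625 + (-9 + (⅛)*(-13)*(1 - 13))) = √(625 + (-9 + (⅛)*(-13)*(-12))) = √(625 + (-9 + 39/2)) = √(625 + 21/2) = √(1271/2) = √2542/2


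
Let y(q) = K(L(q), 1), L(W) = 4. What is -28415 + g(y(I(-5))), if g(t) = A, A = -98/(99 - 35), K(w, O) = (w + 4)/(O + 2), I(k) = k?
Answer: -909329/32 ≈ -28417.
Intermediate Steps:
K(w, O) = (4 + w)/(2 + O)
y(q) = 8/3 (y(q) = (4 + 4)/(2 + 1) = 8/3)
A = -49/32 (A = -98/64 = -98*1/64 = -49/32 ≈ -1.5313)
g(t) = -49/32
-28415 + g(y(I(-5))) = -28415 - 49/32 = -909329/32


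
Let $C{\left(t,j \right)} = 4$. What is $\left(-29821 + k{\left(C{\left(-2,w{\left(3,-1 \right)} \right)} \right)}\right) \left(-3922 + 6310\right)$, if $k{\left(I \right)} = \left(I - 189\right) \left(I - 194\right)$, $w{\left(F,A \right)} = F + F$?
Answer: $12725652$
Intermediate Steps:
$w{\left(F,A \right)} = 2 F$
$k{\left(I \right)} = \left(-194 + I\right) \left(-189 + I\right)$ ($k{\left(I \right)} = \left(-189 + I\right) \left(-194 + I\right) = \left(-194 + I\right) \left(-189 + I\right)$)
$\left(-29821 + k{\left(C{\left(-2,w{\left(3,-1 \right)} \right)} \right)}\right) \left(-3922 + 6310\right) = \left(-29821 + \left(36666 + 4^{2} - 1532\right)\right) \left(-3922 + 6310\right) = \left(-29821 + \left(36666 + 16 - 1532\right)\right) 2388 = \left(-29821 + 35150\right) 2388 = 5329 \cdot 2388 = 12725652$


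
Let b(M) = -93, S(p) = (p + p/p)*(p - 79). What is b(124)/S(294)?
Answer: -93/63425 ≈ -0.0014663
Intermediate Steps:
S(p) = (1 + p)*(-79 + p) (S(p) = (p + 1)*(-79 + p) = (1 + p)*(-79 + p))
b(124)/S(294) = -93/(-79 + 294**2 - 78*294) = -93/(-79 + 86436 - 22932) = -93/63425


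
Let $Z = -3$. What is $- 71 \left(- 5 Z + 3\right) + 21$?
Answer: $-1257$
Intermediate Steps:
$- 71 \left(- 5 Z + 3\right) + 21 = - 71 \left(\left(-5\right) \left(-3\right) + 3\right) + 21 = - 71 \left(15 + 3\right) + 21 = \left(-71\right) 18 + 21 = -1278 + 21 = -1257$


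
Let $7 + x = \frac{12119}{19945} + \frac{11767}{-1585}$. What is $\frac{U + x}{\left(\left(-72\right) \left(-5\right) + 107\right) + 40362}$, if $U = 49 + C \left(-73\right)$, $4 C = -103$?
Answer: $\frac{9685833959}{206515205108} \approx 0.046901$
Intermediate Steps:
$C = - \frac{103}{4}$ ($C = \frac{1}{4} \left(-103\right) = - \frac{103}{4} \approx -25.75$)
$x = - \frac{17470959}{1264513}$ ($x = -7 + \left(\frac{12119}{19945} + \frac{11767}{-1585}\right) = -7 + \left(12119 \cdot \frac{1}{19945} + 11767 \left(- \frac{1}{1585}\right)\right) = -7 + \left(\frac{12119}{19945} - \frac{11767}{1585}\right) = -7 - \frac{8619368}{1264513} = - \frac{17470959}{1264513} \approx -13.816$)
$U = \frac{7715}{4}$ ($U = 49 - - \frac{7519}{4} = 49 + \frac{7519}{4} = \frac{7715}{4} \approx 1928.8$)
$\frac{U + x}{\left(\left(-72\right) \left(-5\right) + 107\right) + 40362} = \frac{\frac{7715}{4} - \frac{17470959}{1264513}}{\left(\left(-72\right) \left(-5\right) + 107\right) + 40362} = \frac{9685833959}{5058052 \left(\left(360 + 107\right) + 40362\right)} = \frac{9685833959}{5058052 \left(467 + 40362\right)} = \frac{9685833959}{5058052 \cdot 40829} = \frac{9685833959}{5058052} \cdot \frac{1}{40829} = \frac{9685833959}{206515205108}$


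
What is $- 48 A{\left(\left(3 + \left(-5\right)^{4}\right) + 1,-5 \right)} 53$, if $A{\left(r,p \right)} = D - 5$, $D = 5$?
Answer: $0$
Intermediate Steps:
$A{\left(r,p \right)} = 0$ ($A{\left(r,p \right)} = 5 - 5 = 0$)
$- 48 A{\left(\left(3 + \left(-5\right)^{4}\right) + 1,-5 \right)} 53 = \left(-48\right) 0 \cdot 53 = 0 \cdot 53 = 0$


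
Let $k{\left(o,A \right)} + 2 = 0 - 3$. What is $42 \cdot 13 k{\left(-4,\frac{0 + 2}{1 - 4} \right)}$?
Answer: $-2730$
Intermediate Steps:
$k{\left(o,A \right)} = -5$ ($k{\left(o,A \right)} = -2 + \left(0 - 3\right) = -2 - 3 = -5$)
$42 \cdot 13 k{\left(-4,\frac{0 + 2}{1 - 4} \right)} = 42 \cdot 13 \left(-5\right) = 546 \left(-5\right) = -2730$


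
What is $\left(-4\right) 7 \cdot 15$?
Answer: $-420$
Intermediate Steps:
$\left(-4\right) 7 \cdot 15 = \left(-28\right) 15 = -420$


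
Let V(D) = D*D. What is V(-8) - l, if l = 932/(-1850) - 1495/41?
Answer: 3829181/37925 ≈ 100.97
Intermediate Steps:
V(D) = D**2
l = -1401981/37925 (l = 932*(-1/1850) - 1495*1/41 = -466/925 - 1495/41 = -1401981/37925 ≈ -36.967)
V(-8) - l = (-8)**2 - 1*(-1401981/37925) = 64 + 1401981/37925 = 3829181/37925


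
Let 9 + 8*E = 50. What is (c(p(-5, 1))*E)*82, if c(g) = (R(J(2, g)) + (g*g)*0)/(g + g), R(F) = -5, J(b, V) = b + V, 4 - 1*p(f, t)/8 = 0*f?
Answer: -8405/256 ≈ -32.832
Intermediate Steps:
p(f, t) = 32 (p(f, t) = 32 - 0*f = 32 - 8*0 = 32 + 0 = 32)
J(b, V) = V + b
E = 41/8 (E = -9/8 + (⅛)*50 = -9/8 + 25/4 = 41/8 ≈ 5.1250)
c(g) = -5/(2*g) (c(g) = (-5 + (g*g)*0)/(g + g) = (-5 + g²*0)/((2*g)) = (-5 + 0)*(1/(2*g)) = -5/(2*g))
(c(p(-5, 1))*E)*82 = (-5/2/32*(41/8))*82 = (-5/2*1/32*(41/8))*82 = -5/64*41/8*82 = -205/512*82 = -8405/256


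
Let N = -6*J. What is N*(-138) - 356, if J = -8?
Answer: -6980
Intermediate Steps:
N = 48 (N = -6*(-8) = 48)
N*(-138) - 356 = 48*(-138) - 356 = -6624 - 356 = -6980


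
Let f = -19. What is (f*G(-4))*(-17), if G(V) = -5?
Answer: -1615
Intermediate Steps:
(f*G(-4))*(-17) = -19*(-5)*(-17) = 95*(-17) = -1615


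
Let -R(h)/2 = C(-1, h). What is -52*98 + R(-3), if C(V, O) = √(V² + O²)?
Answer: -5096 - 2*√10 ≈ -5102.3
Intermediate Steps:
C(V, O) = √(O² + V²)
R(h) = -2*√(1 + h²) (R(h) = -2*√(h² + (-1)²) = -2*√(h² + 1) = -2*√(1 + h²))
-52*98 + R(-3) = -52*98 - 2*√(1 + (-3)²) = -5096 - 2*√(1 + 9) = -5096 - 2*√10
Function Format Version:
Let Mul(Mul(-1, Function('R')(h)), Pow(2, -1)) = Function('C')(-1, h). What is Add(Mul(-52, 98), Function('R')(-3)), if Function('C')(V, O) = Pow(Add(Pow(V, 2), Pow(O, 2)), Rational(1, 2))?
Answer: Add(-5096, Mul(-2, Pow(10, Rational(1, 2)))) ≈ -5102.3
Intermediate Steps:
Function('C')(V, O) = Pow(Add(Pow(O, 2), Pow(V, 2)), Rational(1, 2))
Function('R')(h) = Mul(-2, Pow(Add(1, Pow(h, 2)), Rational(1, 2))) (Function('R')(h) = Mul(-2, Pow(Add(Pow(h, 2), Pow(-1, 2)), Rational(1, 2))) = Mul(-2, Pow(Add(Pow(h, 2), 1), Rational(1, 2))) = Mul(-2, Pow(Add(1, Pow(h, 2)), Rational(1, 2))))
Add(Mul(-52, 98), Function('R')(-3)) = Add(Mul(-52, 98), Mul(-2, Pow(Add(1, Pow(-3, 2)), Rational(1, 2)))) = Add(-5096, Mul(-2, Pow(Add(1, 9), Rational(1, 2)))) = Add(-5096, Mul(-2, Pow(10, Rational(1, 2))))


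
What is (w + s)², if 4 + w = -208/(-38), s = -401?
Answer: 57623281/361 ≈ 1.5962e+5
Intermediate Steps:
w = 28/19 (w = -4 - 208/(-38) = -4 - 208*(-1/38) = -4 + 104/19 = 28/19 ≈ 1.4737)
(w + s)² = (28/19 - 401)² = (-7591/19)² = 57623281/361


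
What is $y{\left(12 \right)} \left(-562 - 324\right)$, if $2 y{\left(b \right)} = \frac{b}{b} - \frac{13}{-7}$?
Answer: $- \frac{8860}{7} \approx -1265.7$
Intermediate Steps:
$y{\left(b \right)} = \frac{10}{7}$ ($y{\left(b \right)} = \frac{\frac{b}{b} - \frac{13}{-7}}{2} = \frac{1 - - \frac{13}{7}}{2} = \frac{1 + \frac{13}{7}}{2} = \frac{1}{2} \cdot \frac{20}{7} = \frac{10}{7}$)
$y{\left(12 \right)} \left(-562 - 324\right) = \frac{10 \left(-562 - 324\right)}{7} = \frac{10}{7} \left(-886\right) = - \frac{8860}{7}$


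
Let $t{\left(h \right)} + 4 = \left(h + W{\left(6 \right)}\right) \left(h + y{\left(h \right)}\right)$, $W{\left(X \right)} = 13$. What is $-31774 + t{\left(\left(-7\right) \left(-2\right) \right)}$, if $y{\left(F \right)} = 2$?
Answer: $-31346$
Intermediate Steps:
$t{\left(h \right)} = -4 + \left(2 + h\right) \left(13 + h\right)$ ($t{\left(h \right)} = -4 + \left(h + 13\right) \left(h + 2\right) = -4 + \left(13 + h\right) \left(2 + h\right) = -4 + \left(2 + h\right) \left(13 + h\right)$)
$-31774 + t{\left(\left(-7\right) \left(-2\right) \right)} = -31774 + \left(22 + \left(\left(-7\right) \left(-2\right)\right)^{2} + 15 \left(\left(-7\right) \left(-2\right)\right)\right) = -31774 + \left(22 + 14^{2} + 15 \cdot 14\right) = -31774 + \left(22 + 196 + 210\right) = -31774 + 428 = -31346$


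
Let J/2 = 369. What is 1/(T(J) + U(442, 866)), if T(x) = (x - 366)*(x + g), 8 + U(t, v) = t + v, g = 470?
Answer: 1/450676 ≈ 2.2189e-6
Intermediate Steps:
J = 738 (J = 2*369 = 738)
U(t, v) = -8 + t + v (U(t, v) = -8 + (t + v) = -8 + t + v)
T(x) = (-366 + x)*(470 + x) (T(x) = (x - 366)*(x + 470) = (-366 + x)*(470 + x))
1/(T(J) + U(442, 866)) = 1/((-172020 + 738² + 104*738) + (-8 + 442 + 866)) = 1/((-172020 + 544644 + 76752) + 1300) = 1/(449376 + 1300) = 1/450676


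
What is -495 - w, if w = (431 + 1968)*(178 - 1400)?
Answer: 2931083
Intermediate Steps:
w = -2931578 (w = 2399*(-1222) = -2931578)
-495 - w = -495 - 1*(-2931578) = -495 + 2931578 = 2931083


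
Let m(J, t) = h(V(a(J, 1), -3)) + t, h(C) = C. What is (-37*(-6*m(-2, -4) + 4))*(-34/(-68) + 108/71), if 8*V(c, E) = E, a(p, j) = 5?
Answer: -1284899/568 ≈ -2262.1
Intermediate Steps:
V(c, E) = E/8
m(J, t) = -3/8 + t (m(J, t) = (⅛)*(-3) + t = -3/8 + t)
(-37*(-6*m(-2, -4) + 4))*(-34/(-68) + 108/71) = (-37*(-6*(-3/8 - 4) + 4))*(-34/(-68) + 108/71) = (-37*(-6*(-35/8) + 4))*(-34*(-1/68) + 108*(1/71)) = (-37*(105/4 + 4))*(½ + 108/71) = -37*121/4*(287/142) = -4477/4*287/142 = -1284899/568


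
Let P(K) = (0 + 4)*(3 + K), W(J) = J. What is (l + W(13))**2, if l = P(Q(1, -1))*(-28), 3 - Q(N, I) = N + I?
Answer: 434281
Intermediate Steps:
Q(N, I) = 3 - I - N (Q(N, I) = 3 - (N + I) = 3 - (I + N) = 3 + (-I - N) = 3 - I - N)
P(K) = 12 + 4*K (P(K) = 4*(3 + K) = 12 + 4*K)
l = -672 (l = (12 + 4*(3 - 1*(-1) - 1*1))*(-28) = (12 + 4*(3 + 1 - 1))*(-28) = (12 + 4*3)*(-28) = (12 + 12)*(-28) = 24*(-28) = -672)
(l + W(13))**2 = (-672 + 13)**2 = (-659)**2 = 434281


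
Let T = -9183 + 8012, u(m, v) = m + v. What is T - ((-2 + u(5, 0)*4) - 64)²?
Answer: -3287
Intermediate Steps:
T = -1171
T - ((-2 + u(5, 0)*4) - 64)² = -1171 - ((-2 + (5 + 0)*4) - 64)² = -1171 - ((-2 + 5*4) - 64)² = -1171 - ((-2 + 20) - 64)² = -1171 - (18 - 64)² = -1171 - 1*(-46)² = -1171 - 1*2116 = -1171 - 2116 = -3287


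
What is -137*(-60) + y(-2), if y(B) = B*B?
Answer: 8224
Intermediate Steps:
y(B) = B**2
-137*(-60) + y(-2) = -137*(-60) + (-2)**2 = 8220 + 4 = 8224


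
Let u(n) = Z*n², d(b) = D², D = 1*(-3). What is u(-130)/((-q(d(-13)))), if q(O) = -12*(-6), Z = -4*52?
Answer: 439400/9 ≈ 48822.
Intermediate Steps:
Z = -208
D = -3
d(b) = 9 (d(b) = (-3)² = 9)
u(n) = -208*n²
q(O) = 72
u(-130)/((-q(d(-13)))) = (-208*(-130)²)/((-1*72)) = -208*16900/(-72) = -3515200*(-1/72) = 439400/9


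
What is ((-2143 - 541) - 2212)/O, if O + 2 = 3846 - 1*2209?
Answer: -1632/545 ≈ -2.9945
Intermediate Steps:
O = 1635 (O = -2 + (3846 - 1*2209) = -2 + (3846 - 2209) = -2 + 1637 = 1635)
((-2143 - 541) - 2212)/O = ((-2143 - 541) - 2212)/1635 = (-2684 - 2212)*(1/1635) = -4896*1/1635 = -1632/545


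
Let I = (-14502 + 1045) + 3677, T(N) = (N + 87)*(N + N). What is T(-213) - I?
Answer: 63456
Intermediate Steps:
T(N) = 2*N*(87 + N) (T(N) = (87 + N)*(2*N) = 2*N*(87 + N))
I = -9780 (I = -13457 + 3677 = -9780)
T(-213) - I = 2*(-213)*(87 - 213) - 1*(-9780) = 2*(-213)*(-126) + 9780 = 53676 + 9780 = 63456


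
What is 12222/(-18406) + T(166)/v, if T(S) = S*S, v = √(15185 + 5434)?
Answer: -6111/9203 + 27556*√2291/6873 ≈ 191.24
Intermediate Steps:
v = 3*√2291 (v = √20619 = 3*√2291 ≈ 143.59)
T(S) = S²
12222/(-18406) + T(166)/v = 12222/(-18406) + 166²/((3*√2291)) = 12222*(-1/18406) + 27556*(√2291/6873) = -6111/9203 + 27556*√2291/6873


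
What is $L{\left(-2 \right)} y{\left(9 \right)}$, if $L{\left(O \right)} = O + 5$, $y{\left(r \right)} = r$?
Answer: $27$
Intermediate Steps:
$L{\left(O \right)} = 5 + O$
$L{\left(-2 \right)} y{\left(9 \right)} = \left(5 - 2\right) 9 = 3 \cdot 9 = 27$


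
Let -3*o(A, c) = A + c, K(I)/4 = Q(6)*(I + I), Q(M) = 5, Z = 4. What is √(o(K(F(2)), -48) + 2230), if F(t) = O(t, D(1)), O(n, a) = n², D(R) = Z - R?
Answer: √19734/3 ≈ 46.826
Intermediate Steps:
D(R) = 4 - R
F(t) = t²
K(I) = 40*I (K(I) = 4*(5*(I + I)) = 4*(5*(2*I)) = 4*(10*I) = 40*I)
o(A, c) = -A/3 - c/3 (o(A, c) = -(A + c)/3 = -A/3 - c/3)
√(o(K(F(2)), -48) + 2230) = √((-40*2²/3 - ⅓*(-48)) + 2230) = √((-40*4/3 + 16) + 2230) = √((-⅓*160 + 16) + 2230) = √((-160/3 + 16) + 2230) = √(-112/3 + 2230) = √(6578/3) = √19734/3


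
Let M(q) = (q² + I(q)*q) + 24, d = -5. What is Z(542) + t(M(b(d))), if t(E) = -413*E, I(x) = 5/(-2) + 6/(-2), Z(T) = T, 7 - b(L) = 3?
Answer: -6892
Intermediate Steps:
b(L) = 4 (b(L) = 7 - 1*3 = 7 - 3 = 4)
I(x) = -11/2 (I(x) = 5*(-½) + 6*(-½) = -5/2 - 3 = -11/2)
M(q) = 24 + q² - 11*q/2 (M(q) = (q² - 11*q/2) + 24 = 24 + q² - 11*q/2)
Z(542) + t(M(b(d))) = 542 - 413*(24 + 4² - 11/2*4) = 542 - 413*(24 + 16 - 22) = 542 - 413*18 = 542 - 7434 = -6892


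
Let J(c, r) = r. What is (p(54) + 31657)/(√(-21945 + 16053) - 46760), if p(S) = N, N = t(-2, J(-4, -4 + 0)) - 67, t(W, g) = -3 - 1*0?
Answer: -369252030/546625873 - 31587*I*√1473/1093251746 ≈ -0.67551 - 0.0011089*I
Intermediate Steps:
t(W, g) = -3 (t(W, g) = -3 + 0 = -3)
N = -70 (N = -3 - 67 = -70)
p(S) = -70
(p(54) + 31657)/(√(-21945 + 16053) - 46760) = (-70 + 31657)/(√(-21945 + 16053) - 46760) = 31587/(√(-5892) - 46760) = 31587/(2*I*√1473 - 46760) = 31587/(-46760 + 2*I*√1473)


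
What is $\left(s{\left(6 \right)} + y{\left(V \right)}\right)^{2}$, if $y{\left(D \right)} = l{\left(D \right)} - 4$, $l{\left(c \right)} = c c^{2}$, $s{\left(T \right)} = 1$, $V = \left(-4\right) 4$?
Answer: $16801801$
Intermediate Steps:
$V = -16$
$l{\left(c \right)} = c^{3}$
$y{\left(D \right)} = -4 + D^{3}$ ($y{\left(D \right)} = D^{3} - 4 = -4 + D^{3}$)
$\left(s{\left(6 \right)} + y{\left(V \right)}\right)^{2} = \left(1 + \left(-4 + \left(-16\right)^{3}\right)\right)^{2} = \left(1 - 4100\right)^{2} = \left(-4099\right)^{2} = 16801801$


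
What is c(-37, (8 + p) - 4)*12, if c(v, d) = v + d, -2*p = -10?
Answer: -336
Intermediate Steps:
p = 5 (p = -½*(-10) = 5)
c(v, d) = d + v
c(-37, (8 + p) - 4)*12 = (((8 + 5) - 4) - 37)*12 = ((13 - 4) - 37)*12 = (9 - 37)*12 = -28*12 = -336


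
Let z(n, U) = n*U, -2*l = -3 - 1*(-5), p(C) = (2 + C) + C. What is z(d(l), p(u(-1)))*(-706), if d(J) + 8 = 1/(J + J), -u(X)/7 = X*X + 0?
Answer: -72012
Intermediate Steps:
u(X) = -7*X**2 (u(X) = -7*(X*X + 0) = -7*(X**2 + 0) = -7*X**2)
p(C) = 2 + 2*C
l = -1 (l = -(-3 - 1*(-5))/2 = -(-3 + 5)/2 = -1/2*2 = -1)
d(J) = -8 + 1/(2*J) (d(J) = -8 + 1/(J + J) = -8 + 1/(2*J))
z(n, U) = U*n
z(d(l), p(u(-1)))*(-706) = ((2 + 2*(-7*(-1)**2))*(-8 + (1/2)/(-1)))*(-706) = ((2 + 2*(-7*1))*(-8 + (1/2)*(-1)))*(-706) = ((2 + 2*(-7))*(-8 - 1/2))*(-706) = ((2 - 14)*(-17/2))*(-706) = -12*(-17/2)*(-706) = 102*(-706) = -72012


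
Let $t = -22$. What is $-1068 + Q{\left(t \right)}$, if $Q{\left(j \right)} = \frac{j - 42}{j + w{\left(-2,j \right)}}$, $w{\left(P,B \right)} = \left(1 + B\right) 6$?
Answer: $- \frac{39500}{37} \approx -1067.6$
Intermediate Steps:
$w{\left(P,B \right)} = 6 + 6 B$
$Q{\left(j \right)} = \frac{-42 + j}{6 + 7 j}$ ($Q{\left(j \right)} = \frac{j - 42}{j + \left(6 + 6 j\right)} = \frac{-42 + j}{6 + 7 j}$)
$-1068 + Q{\left(t \right)} = -1068 + \frac{-42 - 22}{6 + 7 \left(-22\right)} = -1068 + \frac{1}{6 - 154} \left(-64\right) = -1068 + \frac{1}{-148} \left(-64\right) = -1068 - - \frac{16}{37} = -1068 + \frac{16}{37} = - \frac{39500}{37}$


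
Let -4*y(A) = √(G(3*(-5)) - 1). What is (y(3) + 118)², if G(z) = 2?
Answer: 221841/16 ≈ 13865.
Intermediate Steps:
y(A) = -¼ (y(A) = -√(2 - 1)/4 = -√1/4 = -¼*1 = -¼)
(y(3) + 118)² = (-¼ + 118)² = (471/4)² = 221841/16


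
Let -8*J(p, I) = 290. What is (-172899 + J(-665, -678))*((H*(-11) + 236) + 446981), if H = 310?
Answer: -306999497987/4 ≈ -7.6750e+10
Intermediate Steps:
J(p, I) = -145/4 (J(p, I) = -1/8*290 = -145/4)
(-172899 + J(-665, -678))*((H*(-11) + 236) + 446981) = (-172899 - 145/4)*((310*(-11) + 236) + 446981) = -691741*((-3410 + 236) + 446981)/4 = -691741*(-3174 + 446981)/4 = -691741/4*443807 = -306999497987/4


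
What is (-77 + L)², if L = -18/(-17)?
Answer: 1666681/289 ≈ 5767.1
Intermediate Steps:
L = 18/17 (L = -18*(-1/17) = 18/17 ≈ 1.0588)
(-77 + L)² = (-77 + 18/17)² = (-1291/17)² = 1666681/289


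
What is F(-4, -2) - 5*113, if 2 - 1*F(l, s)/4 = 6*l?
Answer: -461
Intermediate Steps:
F(l, s) = 8 - 24*l
F(-4, -2) - 5*113 = (8 - 24*(-4)) - 5*113 = (8 + 96) - 565 = 104 - 565 = -461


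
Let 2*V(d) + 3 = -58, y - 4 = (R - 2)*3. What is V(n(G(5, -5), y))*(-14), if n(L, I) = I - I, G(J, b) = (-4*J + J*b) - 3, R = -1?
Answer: 427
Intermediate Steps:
G(J, b) = -3 - 4*J + J*b
y = -5 (y = 4 + (-1 - 2)*3 = 4 - 3*3 = 4 - 9 = -5)
n(L, I) = 0
V(d) = -61/2 (V(d) = -3/2 + (1/2)*(-58) = -3/2 - 29 = -61/2)
V(n(G(5, -5), y))*(-14) = -61/2*(-14) = 427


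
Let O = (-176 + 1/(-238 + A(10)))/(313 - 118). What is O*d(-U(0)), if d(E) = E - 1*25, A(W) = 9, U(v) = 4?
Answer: 77923/2977 ≈ 26.175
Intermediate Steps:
O = -2687/2977 (O = (-176 + 1/(-238 + 9))/(313 - 118) = (-176 + 1/(-229))/195 = (-176 - 1/229)*(1/195) = -40305/229*1/195 = -2687/2977 ≈ -0.90259)
d(E) = -25 + E (d(E) = E - 25 = -25 + E)
O*d(-U(0)) = -2687*(-25 - 1*4)/2977 = -2687*(-25 - 4)/2977 = -2687/2977*(-29) = 77923/2977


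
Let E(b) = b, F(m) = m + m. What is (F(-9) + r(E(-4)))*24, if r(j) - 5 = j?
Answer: -408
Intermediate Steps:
F(m) = 2*m
r(j) = 5 + j
(F(-9) + r(E(-4)))*24 = (2*(-9) + (5 - 4))*24 = (-18 + 1)*24 = -17*24 = -408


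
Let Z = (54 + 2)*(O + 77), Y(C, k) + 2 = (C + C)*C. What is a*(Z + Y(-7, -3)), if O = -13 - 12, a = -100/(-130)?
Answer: 30080/13 ≈ 2313.8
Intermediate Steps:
Y(C, k) = -2 + 2*C**2 (Y(C, k) = -2 + (C + C)*C = -2 + (2*C)*C = -2 + 2*C**2)
a = 10/13 (a = -100*(-1/130) = 10/13 ≈ 0.76923)
O = -25
Z = 2912 (Z = (54 + 2)*(-25 + 77) = 56*52 = 2912)
a*(Z + Y(-7, -3)) = 10*(2912 + (-2 + 2*(-7)**2))/13 = 10*(2912 + (-2 + 2*49))/13 = 10*(2912 + (-2 + 98))/13 = 10*(2912 + 96)/13 = (10/13)*3008 = 30080/13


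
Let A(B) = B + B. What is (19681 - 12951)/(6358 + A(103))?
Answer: 3365/3282 ≈ 1.0253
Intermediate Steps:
A(B) = 2*B
(19681 - 12951)/(6358 + A(103)) = (19681 - 12951)/(6358 + 2*103) = 6730/(6358 + 206) = 6730/6564 = 6730*(1/6564) = 3365/3282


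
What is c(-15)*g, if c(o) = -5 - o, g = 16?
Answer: 160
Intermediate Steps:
c(-15)*g = (-5 - 1*(-15))*16 = (-5 + 15)*16 = 10*16 = 160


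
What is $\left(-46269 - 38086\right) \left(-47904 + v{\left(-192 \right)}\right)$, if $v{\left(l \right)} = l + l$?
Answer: $4073334240$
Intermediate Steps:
$v{\left(l \right)} = 2 l$
$\left(-46269 - 38086\right) \left(-47904 + v{\left(-192 \right)}\right) = \left(-46269 - 38086\right) \left(-47904 + 2 \left(-192\right)\right) = - 84355 \left(-47904 - 384\right) = \left(-84355\right) \left(-48288\right) = 4073334240$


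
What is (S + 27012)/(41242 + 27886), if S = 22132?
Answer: 6143/8641 ≈ 0.71091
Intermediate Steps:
(S + 27012)/(41242 + 27886) = (22132 + 27012)/(41242 + 27886) = 49144/69128 = 49144*(1/69128) = 6143/8641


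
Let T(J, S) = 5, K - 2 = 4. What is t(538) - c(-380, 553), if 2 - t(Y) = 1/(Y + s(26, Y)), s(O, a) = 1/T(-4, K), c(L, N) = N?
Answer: -1482746/2691 ≈ -551.00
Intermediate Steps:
K = 6 (K = 2 + 4 = 6)
s(O, a) = ⅕ (s(O, a) = 1/5 = ⅕)
t(Y) = 2 - 1/(⅕ + Y) (t(Y) = 2 - 1/(Y + ⅕) = 2 - 1/(⅕ + Y))
t(538) - c(-380, 553) = (-3 + 10*538)/(1 + 5*538) - 1*553 = (-3 + 5380)/(1 + 2690) - 553 = 5377/2691 - 553 = -1482746/2691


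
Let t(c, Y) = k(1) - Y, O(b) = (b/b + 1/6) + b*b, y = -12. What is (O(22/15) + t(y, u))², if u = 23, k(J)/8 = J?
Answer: 27636049/202500 ≈ 136.47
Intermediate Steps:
k(J) = 8*J
O(b) = 7/6 + b² (O(b) = (1 + 1*(⅙)) + b² = (1 + ⅙) + b² = 7/6 + b²)
t(c, Y) = 8 - Y (t(c, Y) = 8*1 - Y = 8 - Y)
(O(22/15) + t(y, u))² = ((7/6 + (22/15)²) + (8 - 1*23))² = ((7/6 + (22*(1/15))²) + (8 - 23))² = ((7/6 + (22/15)²) - 15)² = ((7/6 + 484/225) - 15)² = (1493/450 - 15)² = (-5257/450)² = 27636049/202500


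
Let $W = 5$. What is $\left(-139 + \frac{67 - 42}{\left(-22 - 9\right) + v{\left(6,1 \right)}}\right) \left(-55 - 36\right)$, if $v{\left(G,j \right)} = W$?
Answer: $\frac{25473}{2} \approx 12737.0$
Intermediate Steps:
$v{\left(G,j \right)} = 5$
$\left(-139 + \frac{67 - 42}{\left(-22 - 9\right) + v{\left(6,1 \right)}}\right) \left(-55 - 36\right) = \left(-139 + \frac{67 - 42}{\left(-22 - 9\right) + 5}\right) \left(-55 - 36\right) = \left(-139 + \frac{25}{-31 + 5}\right) \left(-91\right) = \left(-139 + \frac{25}{-26}\right) \left(-91\right) = \left(-139 + 25 \left(- \frac{1}{26}\right)\right) \left(-91\right) = \left(-139 - \frac{25}{26}\right) \left(-91\right) = \left(- \frac{3639}{26}\right) \left(-91\right) = \frac{25473}{2}$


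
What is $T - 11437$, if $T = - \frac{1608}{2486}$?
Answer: $- \frac{14216995}{1243} \approx -11438.0$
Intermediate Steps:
$T = - \frac{804}{1243}$ ($T = \left(-1608\right) \frac{1}{2486} = - \frac{804}{1243} \approx -0.64682$)
$T - 11437 = - \frac{804}{1243} - 11437 = - \frac{14216995}{1243}$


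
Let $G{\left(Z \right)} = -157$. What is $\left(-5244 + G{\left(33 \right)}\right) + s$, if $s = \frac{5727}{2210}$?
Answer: $- \frac{11930483}{2210} \approx -5398.4$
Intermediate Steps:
$s = \frac{5727}{2210}$ ($s = 5727 \cdot \frac{1}{2210} = \frac{5727}{2210} \approx 2.5914$)
$\left(-5244 + G{\left(33 \right)}\right) + s = \left(-5244 - 157\right) + \frac{5727}{2210} = -5401 + \frac{5727}{2210} = - \frac{11930483}{2210}$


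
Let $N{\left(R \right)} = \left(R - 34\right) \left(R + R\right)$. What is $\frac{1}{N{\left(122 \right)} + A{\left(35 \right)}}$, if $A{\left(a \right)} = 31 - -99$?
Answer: $\frac{1}{21602} \approx 4.6292 \cdot 10^{-5}$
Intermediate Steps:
$A{\left(a \right)} = 130$ ($A{\left(a \right)} = 31 + 99 = 130$)
$N{\left(R \right)} = 2 R \left(-34 + R\right)$ ($N{\left(R \right)} = \left(-34 + R\right) 2 R = 2 R \left(-34 + R\right)$)
$\frac{1}{N{\left(122 \right)} + A{\left(35 \right)}} = \frac{1}{2 \cdot 122 \left(-34 + 122\right) + 130} = \frac{1}{2 \cdot 122 \cdot 88 + 130} = \frac{1}{21472 + 130} = \frac{1}{21602}$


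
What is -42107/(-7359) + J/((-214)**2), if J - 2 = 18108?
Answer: 1030801831/168506382 ≈ 6.1173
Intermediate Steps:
J = 18110 (J = 2 + 18108 = 18110)
-42107/(-7359) + J/((-214)**2) = -42107/(-7359) + 18110/((-214)**2) = -42107*(-1/7359) + 18110/45796 = 42107/7359 + 18110*(1/45796) = 42107/7359 + 9055/22898 = 1030801831/168506382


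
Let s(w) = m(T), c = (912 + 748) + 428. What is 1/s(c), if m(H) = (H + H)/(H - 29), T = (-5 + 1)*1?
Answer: 33/8 ≈ 4.1250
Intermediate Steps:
T = -4 (T = -4*1 = -4)
m(H) = 2*H/(-29 + H) (m(H) = (2*H)/(-29 + H) = 2*H/(-29 + H))
c = 2088 (c = 1660 + 428 = 2088)
s(w) = 8/33 (s(w) = 2*(-4)/(-29 - 4) = 2*(-4)/(-33) = 2*(-4)*(-1/33) = 8/33)
1/s(c) = 1/(8/33) = 33/8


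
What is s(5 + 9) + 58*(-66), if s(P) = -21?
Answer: -3849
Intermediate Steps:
s(5 + 9) + 58*(-66) = -21 + 58*(-66) = -21 - 3828 = -3849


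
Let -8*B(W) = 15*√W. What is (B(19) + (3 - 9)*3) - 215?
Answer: -233 - 15*√19/8 ≈ -241.17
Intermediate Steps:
B(W) = -15*√W/8
(B(19) + (3 - 9)*3) - 215 = (-15*√19/8 + (3 - 9)*3) - 215 = (-15*√19/8 - 6*3) - 215 = (-15*√19/8 - 18) - 215 = (-18 - 15*√19/8) - 215 = -233 - 15*√19/8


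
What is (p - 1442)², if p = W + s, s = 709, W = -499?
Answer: 1517824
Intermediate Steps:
p = 210 (p = -499 + 709 = 210)
(p - 1442)² = (210 - 1442)² = (-1232)² = 1517824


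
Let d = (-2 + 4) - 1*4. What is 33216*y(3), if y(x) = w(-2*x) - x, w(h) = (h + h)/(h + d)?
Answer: -49824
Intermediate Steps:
d = -2 (d = 2 - 4 = -2)
w(h) = 2*h/(-2 + h) (w(h) = (h + h)/(h - 2) = (2*h)/(-2 + h) = 2*h/(-2 + h))
y(x) = -x - 4*x/(-2 - 2*x) (y(x) = 2*(-2*x)/(-2 - 2*x) - x = -4*x/(-2 - 2*x) - x = -x - 4*x/(-2 - 2*x))
33216*y(3) = 33216*(3*(1 - 1*3)/(1 + 3)) = 33216*(3*(1 - 3)/4) = 33216*(3*(1/4)*(-2)) = 33216*(-3/2) = -49824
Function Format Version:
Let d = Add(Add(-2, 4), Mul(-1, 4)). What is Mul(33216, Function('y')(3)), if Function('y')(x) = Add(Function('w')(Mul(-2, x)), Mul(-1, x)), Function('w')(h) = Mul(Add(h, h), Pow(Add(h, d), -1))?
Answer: -49824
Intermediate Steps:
d = -2 (d = Add(2, -4) = -2)
Function('w')(h) = Mul(2, h, Pow(Add(-2, h), -1)) (Function('w')(h) = Mul(Add(h, h), Pow(Add(h, -2), -1)) = Mul(Mul(2, h), Pow(Add(-2, h), -1)) = Mul(2, h, Pow(Add(-2, h), -1)))
Function('y')(x) = Add(Mul(-1, x), Mul(-4, x, Pow(Add(-2, Mul(-2, x)), -1))) (Function('y')(x) = Add(Mul(2, Mul(-2, x), Pow(Add(-2, Mul(-2, x)), -1)), Mul(-1, x)) = Add(Mul(-4, x, Pow(Add(-2, Mul(-2, x)), -1)), Mul(-1, x)) = Add(Mul(-1, x), Mul(-4, x, Pow(Add(-2, Mul(-2, x)), -1))))
Mul(33216, Function('y')(3)) = Mul(33216, Mul(3, Pow(Add(1, 3), -1), Add(1, Mul(-1, 3)))) = Mul(33216, Mul(3, Pow(4, -1), Add(1, -3))) = Mul(33216, Mul(3, Rational(1, 4), -2)) = Mul(33216, Rational(-3, 2)) = -49824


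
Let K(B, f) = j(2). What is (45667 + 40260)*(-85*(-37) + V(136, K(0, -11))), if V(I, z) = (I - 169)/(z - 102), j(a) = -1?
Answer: 27837598336/103 ≈ 2.7027e+8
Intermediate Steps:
K(B, f) = -1
V(I, z) = (-169 + I)/(-102 + z)
(45667 + 40260)*(-85*(-37) + V(136, K(0, -11))) = (45667 + 40260)*(-85*(-37) + (-169 + 136)/(-102 - 1)) = 85927*(3145 - 33/(-103)) = 85927*(3145 - 1/103*(-33)) = 85927*(3145 + 33/103) = 85927*(323968/103) = 27837598336/103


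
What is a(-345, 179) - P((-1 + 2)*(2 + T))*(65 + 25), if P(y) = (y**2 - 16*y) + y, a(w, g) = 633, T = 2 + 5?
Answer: 5493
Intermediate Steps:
T = 7
P(y) = y**2 - 15*y
a(-345, 179) - P((-1 + 2)*(2 + T))*(65 + 25) = 633 - ((-1 + 2)*(2 + 7))*(-15 + (-1 + 2)*(2 + 7))*(65 + 25) = 633 - (1*9)*(-15 + 1*9)*90 = 633 - 9*(-15 + 9)*90 = 633 - 9*(-6)*90 = 633 - (-54)*90 = 633 - 1*(-4860) = 633 + 4860 = 5493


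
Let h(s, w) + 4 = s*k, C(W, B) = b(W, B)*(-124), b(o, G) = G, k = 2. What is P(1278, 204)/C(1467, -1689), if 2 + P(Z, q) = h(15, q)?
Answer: 2/17453 ≈ 0.00011459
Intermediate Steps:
C(W, B) = -124*B (C(W, B) = B*(-124) = -124*B)
h(s, w) = -4 + 2*s (h(s, w) = -4 + s*2 = -4 + 2*s)
P(Z, q) = 24 (P(Z, q) = -2 + (-4 + 2*15) = -2 + (-4 + 30) = -2 + 26 = 24)
P(1278, 204)/C(1467, -1689) = 24/((-124*(-1689))) = 24/209436 = 24*(1/209436) = 2/17453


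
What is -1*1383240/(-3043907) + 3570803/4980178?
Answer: 17757973664041/15159198675446 ≈ 1.1714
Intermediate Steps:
-1*1383240/(-3043907) + 3570803/4980178 = -1383240*(-1/3043907) + 3570803*(1/4980178) = 1383240/3043907 + 3570803/4980178 = 17757973664041/15159198675446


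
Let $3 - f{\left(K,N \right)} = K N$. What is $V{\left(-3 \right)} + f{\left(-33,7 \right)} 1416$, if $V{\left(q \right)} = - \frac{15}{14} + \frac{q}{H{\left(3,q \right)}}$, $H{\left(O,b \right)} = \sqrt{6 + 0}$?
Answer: $\frac{4638801}{14} - \frac{\sqrt{6}}{2} \approx 3.3134 \cdot 10^{5}$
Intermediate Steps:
$f{\left(K,N \right)} = 3 - K N$
$H{\left(O,b \right)} = \sqrt{6}$
$V{\left(q \right)} = - \frac{15}{14} + \frac{q \sqrt{6}}{6}$ ($V{\left(q \right)} = - \frac{15}{14} + \frac{q}{\sqrt{6}} = \left(-15\right) \frac{1}{14} + q \frac{\sqrt{6}}{6} = - \frac{15}{14} + \frac{q \sqrt{6}}{6}$)
$V{\left(-3 \right)} + f{\left(-33,7 \right)} 1416 = \left(- \frac{15}{14} + \frac{1}{6} \left(-3\right) \sqrt{6}\right) + \left(3 - \left(-33\right) 7\right) 1416 = \left(- \frac{15}{14} - \frac{\sqrt{6}}{2}\right) + \left(3 + 231\right) 1416 = \left(- \frac{15}{14} - \frac{\sqrt{6}}{2}\right) + 234 \cdot 1416 = \left(- \frac{15}{14} - \frac{\sqrt{6}}{2}\right) + 331344 = \frac{4638801}{14} - \frac{\sqrt{6}}{2}$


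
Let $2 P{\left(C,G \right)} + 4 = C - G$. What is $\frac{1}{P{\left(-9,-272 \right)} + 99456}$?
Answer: $\frac{2}{199171} \approx 1.0042 \cdot 10^{-5}$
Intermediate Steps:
$P{\left(C,G \right)} = -2 + \frac{C}{2} - \frac{G}{2}$ ($P{\left(C,G \right)} = -2 + \frac{C - G}{2} = -2 + \left(\frac{C}{2} - \frac{G}{2}\right) = -2 + \frac{C}{2} - \frac{G}{2}$)
$\frac{1}{P{\left(-9,-272 \right)} + 99456} = \frac{1}{\left(-2 + \frac{1}{2} \left(-9\right) - -136\right) + 99456} = \frac{1}{\left(-2 - \frac{9}{2} + 136\right) + 99456} = \frac{1}{\frac{259}{2} + 99456} = \frac{1}{\frac{199171}{2}} = \frac{2}{199171}$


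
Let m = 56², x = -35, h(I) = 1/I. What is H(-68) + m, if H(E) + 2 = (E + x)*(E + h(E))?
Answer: 689487/68 ≈ 10140.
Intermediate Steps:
H(E) = -2 + (-35 + E)*(E + 1/E) (H(E) = -2 + (E - 35)*(E + 1/E) = -2 + (-35 + E)*(E + 1/E))
m = 3136
H(-68) + m = (-1 + (-68)² - 35*(-68) - 35/(-68)) + 3136 = (-1 + 4624 + 2380 - 35*(-1/68)) + 3136 = (-1 + 4624 + 2380 + 35/68) + 3136 = 476239/68 + 3136 = 689487/68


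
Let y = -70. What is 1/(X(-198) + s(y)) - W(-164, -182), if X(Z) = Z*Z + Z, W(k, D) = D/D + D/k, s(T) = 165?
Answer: -6776501/3212022 ≈ -2.1097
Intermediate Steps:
W(k, D) = 1 + D/k
X(Z) = Z + Z² (X(Z) = Z² + Z = Z + Z²)
1/(X(-198) + s(y)) - W(-164, -182) = 1/(-198*(1 - 198) + 165) - (-182 - 164)/(-164) = 1/(-198*(-197) + 165) - (-1)*(-346)/164 = 1/(39006 + 165) - 1*173/82 = 1/39171 - 173/82 = -6776501/3212022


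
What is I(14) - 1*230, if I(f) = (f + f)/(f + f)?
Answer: -229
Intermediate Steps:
I(f) = 1 (I(f) = (2*f)/((2*f)) = (2*f)*(1/(2*f)) = 1)
I(14) - 1*230 = 1 - 1*230 = 1 - 230 = -229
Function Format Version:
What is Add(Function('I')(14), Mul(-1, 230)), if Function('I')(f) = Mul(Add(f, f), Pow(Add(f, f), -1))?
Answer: -229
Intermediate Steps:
Function('I')(f) = 1 (Function('I')(f) = Mul(Mul(2, f), Pow(Mul(2, f), -1)) = Mul(Mul(2, f), Mul(Rational(1, 2), Pow(f, -1))) = 1)
Add(Function('I')(14), Mul(-1, 230)) = Add(1, Mul(-1, 230)) = Add(1, -230) = -229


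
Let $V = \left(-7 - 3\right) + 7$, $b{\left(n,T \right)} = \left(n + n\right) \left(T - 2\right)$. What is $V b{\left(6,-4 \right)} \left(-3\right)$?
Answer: $-648$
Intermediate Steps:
$b{\left(n,T \right)} = 2 n \left(-2 + T\right)$
$V = -3$ ($V = -10 + 7 = -3$)
$V b{\left(6,-4 \right)} \left(-3\right) = - 3 \cdot 2 \cdot 6 \left(-2 - 4\right) \left(-3\right) = - 3 \cdot 2 \cdot 6 \left(-6\right) \left(-3\right) = \left(-3\right) \left(-72\right) \left(-3\right) = 216 \left(-3\right) = -648$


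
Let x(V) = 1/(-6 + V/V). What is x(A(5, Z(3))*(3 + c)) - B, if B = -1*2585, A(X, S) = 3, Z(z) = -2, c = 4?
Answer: 12924/5 ≈ 2584.8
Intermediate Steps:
B = -2585
x(V) = -⅕ (x(V) = 1/(-6 + 1) = 1/(-5) = -⅕)
x(A(5, Z(3))*(3 + c)) - B = -⅕ - 1*(-2585) = -⅕ + 2585 = 12924/5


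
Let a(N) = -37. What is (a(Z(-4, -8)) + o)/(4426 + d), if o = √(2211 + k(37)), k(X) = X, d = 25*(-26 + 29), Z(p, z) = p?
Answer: -37/4501 + 2*√562/4501 ≈ 0.0023135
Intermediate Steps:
d = 75 (d = 25*3 = 75)
o = 2*√562 (o = √(2211 + 37) = √2248 = 2*√562 ≈ 47.413)
(a(Z(-4, -8)) + o)/(4426 + d) = (-37 + 2*√562)/(4426 + 75) = (-37 + 2*√562)/4501 = (-37 + 2*√562)*(1/4501) = -37/4501 + 2*√562/4501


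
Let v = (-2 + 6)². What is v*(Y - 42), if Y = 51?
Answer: 144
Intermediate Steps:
v = 16 (v = 4² = 16)
v*(Y - 42) = 16*(51 - 42) = 16*9 = 144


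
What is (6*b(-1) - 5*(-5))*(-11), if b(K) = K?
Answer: -209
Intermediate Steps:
(6*b(-1) - 5*(-5))*(-11) = (6*(-1) - 5*(-5))*(-11) = (-6 + 25)*(-11) = 19*(-11) = -209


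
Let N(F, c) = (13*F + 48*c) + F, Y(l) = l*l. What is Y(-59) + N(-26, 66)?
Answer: 6285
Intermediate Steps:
Y(l) = l²
N(F, c) = 14*F + 48*c
Y(-59) + N(-26, 66) = (-59)² + (14*(-26) + 48*66) = 3481 + (-364 + 3168) = 3481 + 2804 = 6285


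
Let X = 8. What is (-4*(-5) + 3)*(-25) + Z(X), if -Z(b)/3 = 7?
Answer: -596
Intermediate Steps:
Z(b) = -21 (Z(b) = -3*7 = -21)
(-4*(-5) + 3)*(-25) + Z(X) = (-4*(-5) + 3)*(-25) - 21 = (20 + 3)*(-25) - 21 = 23*(-25) - 21 = -575 - 21 = -596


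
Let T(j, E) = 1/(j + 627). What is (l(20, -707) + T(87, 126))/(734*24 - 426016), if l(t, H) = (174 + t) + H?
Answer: 366281/291597600 ≈ 0.0012561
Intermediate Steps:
T(j, E) = 1/(627 + j)
l(t, H) = 174 + H + t
(l(20, -707) + T(87, 126))/(734*24 - 426016) = ((174 - 707 + 20) + 1/(627 + 87))/(734*24 - 426016) = (-513 + 1/714)/(17616 - 426016) = (-513 + 1/714)/(-408400) = -366281/714*(-1/408400) = 366281/291597600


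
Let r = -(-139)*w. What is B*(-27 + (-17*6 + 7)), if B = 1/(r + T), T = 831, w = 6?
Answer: -122/1665 ≈ -0.073273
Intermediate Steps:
r = 834 (r = -(-139)*6 = -1*(-834) = 834)
B = 1/1665 (B = 1/(834 + 831) = 1/1665 ≈ 0.00060060)
B*(-27 + (-17*6 + 7)) = (-27 + (-17*6 + 7))/1665 = (-27 + (-102 + 7))/1665 = (-27 - 95)/1665 = (1/1665)*(-122) = -122/1665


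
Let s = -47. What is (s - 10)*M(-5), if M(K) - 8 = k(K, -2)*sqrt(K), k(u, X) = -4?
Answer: -456 + 228*I*sqrt(5) ≈ -456.0 + 509.82*I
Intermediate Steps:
M(K) = 8 - 4*sqrt(K)
(s - 10)*M(-5) = (-47 - 10)*(8 - 4*I*sqrt(5)) = -57*(8 - 4*I*sqrt(5)) = -456 + 228*I*sqrt(5)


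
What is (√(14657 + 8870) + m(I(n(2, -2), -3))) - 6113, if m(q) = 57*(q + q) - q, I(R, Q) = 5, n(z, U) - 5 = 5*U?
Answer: -5548 + √23527 ≈ -5394.6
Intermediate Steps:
n(z, U) = 5 + 5*U
m(q) = 113*q (m(q) = 57*(2*q) - q = 114*q - q = 113*q)
(√(14657 + 8870) + m(I(n(2, -2), -3))) - 6113 = (√(14657 + 8870) + 113*5) - 6113 = (√23527 + 565) - 6113 = (565 + √23527) - 6113 = -5548 + √23527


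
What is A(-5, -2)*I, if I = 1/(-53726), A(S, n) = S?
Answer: 5/53726 ≈ 9.3065e-5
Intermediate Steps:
I = -1/53726 ≈ -1.8613e-5
A(-5, -2)*I = -5*(-1/53726) = 5/53726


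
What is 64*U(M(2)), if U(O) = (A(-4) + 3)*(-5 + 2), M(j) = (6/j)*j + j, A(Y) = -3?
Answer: 0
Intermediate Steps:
M(j) = 6 + j
U(O) = 0 (U(O) = (-3 + 3)*(-5 + 2) = 0*(-3) = 0)
64*U(M(2)) = 64*0 = 0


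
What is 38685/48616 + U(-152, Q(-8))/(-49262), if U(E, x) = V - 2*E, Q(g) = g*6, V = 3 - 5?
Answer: 945509219/1197460696 ≈ 0.78960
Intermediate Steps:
V = -2
Q(g) = 6*g
U(E, x) = -2 - 2*E
38685/48616 + U(-152, Q(-8))/(-49262) = 38685/48616 + (-2 - 2*(-152))/(-49262) = 38685*(1/48616) + (-2 + 304)*(-1/49262) = 38685/48616 + 302*(-1/49262) = 38685/48616 - 151/24631 = 945509219/1197460696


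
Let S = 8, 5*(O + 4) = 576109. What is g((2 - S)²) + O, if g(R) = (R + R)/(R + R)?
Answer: 576094/5 ≈ 1.1522e+5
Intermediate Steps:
O = 576089/5 (O = -4 + (⅕)*576109 = -4 + 576109/5 = 576089/5 ≈ 1.1522e+5)
g(R) = 1 (g(R) = (2*R)/((2*R)) = (2*R)*(1/(2*R)) = 1)
g((2 - S)²) + O = 1 + 576089/5 = 576094/5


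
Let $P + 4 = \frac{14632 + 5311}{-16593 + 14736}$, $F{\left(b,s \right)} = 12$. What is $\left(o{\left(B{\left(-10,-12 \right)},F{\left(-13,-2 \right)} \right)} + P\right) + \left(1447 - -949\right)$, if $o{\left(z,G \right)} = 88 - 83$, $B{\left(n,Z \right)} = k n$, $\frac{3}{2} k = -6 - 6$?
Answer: $\frac{4431286}{1857} \approx 2386.3$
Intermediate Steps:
$k = -8$ ($k = \frac{2 \left(-6 - 6\right)}{3} = \frac{2}{3} \left(-12\right) = -8$)
$B{\left(n,Z \right)} = - 8 n$
$o{\left(z,G \right)} = 5$
$P = - \frac{27371}{1857}$ ($P = -4 + \frac{14632 + 5311}{-16593 + 14736} = -4 + \frac{19943}{-1857} = -4 + 19943 \left(- \frac{1}{1857}\right) = -4 - \frac{19943}{1857} = - \frac{27371}{1857} \approx -14.739$)
$\left(o{\left(B{\left(-10,-12 \right)},F{\left(-13,-2 \right)} \right)} + P\right) + \left(1447 - -949\right) = \left(5 - \frac{27371}{1857}\right) + \left(1447 - -949\right) = - \frac{18086}{1857} + \left(1447 + 949\right) = - \frac{18086}{1857} + 2396 = \frac{4431286}{1857}$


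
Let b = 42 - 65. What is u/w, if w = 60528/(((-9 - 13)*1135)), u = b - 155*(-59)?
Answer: -56944085/15132 ≈ -3763.2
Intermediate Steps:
b = -23
u = 9122 (u = -23 - 155*(-59) = -23 + 9145 = 9122)
w = -30264/12485 (w = 60528/((-22*1135)) = 60528/(-24970) = 60528*(-1/24970) = -30264/12485 ≈ -2.4240)
u/w = 9122/(-30264/12485) = 9122*(-12485/30264) = -56944085/15132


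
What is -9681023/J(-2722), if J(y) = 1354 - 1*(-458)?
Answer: -9681023/1812 ≈ -5342.7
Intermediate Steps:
J(y) = 1812 (J(y) = 1354 + 458 = 1812)
-9681023/J(-2722) = -9681023/1812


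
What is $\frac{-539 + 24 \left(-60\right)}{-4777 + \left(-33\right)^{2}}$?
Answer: $\frac{1979}{3688} \approx 0.5366$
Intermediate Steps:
$\frac{-539 + 24 \left(-60\right)}{-4777 + \left(-33\right)^{2}} = \frac{-539 - 1440}{-4777 + 1089} = - \frac{1979}{-3688} = \left(-1979\right) \left(- \frac{1}{3688}\right) = \frac{1979}{3688}$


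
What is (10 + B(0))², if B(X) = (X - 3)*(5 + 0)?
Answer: 25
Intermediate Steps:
B(X) = -15 + 5*X (B(X) = (-3 + X)*5 = -15 + 5*X)
(10 + B(0))² = (10 + (-15 + 5*0))² = (10 + (-15 + 0))² = (10 - 15)² = (-5)² = 25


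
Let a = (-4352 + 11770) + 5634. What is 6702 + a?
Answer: 19754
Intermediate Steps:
a = 13052 (a = 7418 + 5634 = 13052)
6702 + a = 6702 + 13052 = 19754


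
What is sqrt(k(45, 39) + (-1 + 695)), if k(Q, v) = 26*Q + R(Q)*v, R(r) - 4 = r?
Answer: 5*sqrt(151) ≈ 61.441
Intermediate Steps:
R(r) = 4 + r
k(Q, v) = 26*Q + v*(4 + Q) (k(Q, v) = 26*Q + (4 + Q)*v = 26*Q + v*(4 + Q))
sqrt(k(45, 39) + (-1 + 695)) = sqrt((26*45 + 39*(4 + 45)) + (-1 + 695)) = sqrt((1170 + 39*49) + 694) = sqrt((1170 + 1911) + 694) = sqrt(3081 + 694) = sqrt(3775) = 5*sqrt(151)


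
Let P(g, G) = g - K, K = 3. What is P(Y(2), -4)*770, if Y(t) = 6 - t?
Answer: 770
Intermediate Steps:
P(g, G) = -3 + g (P(g, G) = g - 1*3 = g - 3 = -3 + g)
P(Y(2), -4)*770 = (-3 + (6 - 1*2))*770 = (-3 + (6 - 2))*770 = (-3 + 4)*770 = 1*770 = 770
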